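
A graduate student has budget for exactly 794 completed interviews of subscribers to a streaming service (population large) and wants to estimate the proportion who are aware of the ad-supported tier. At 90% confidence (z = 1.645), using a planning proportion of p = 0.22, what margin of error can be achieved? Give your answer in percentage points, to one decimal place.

2.4

SE(p̂) = √[p(1−p)/n] = √[0.1716/794] = 0.01470.
E = z × SE = 1.645 × 0.01470 = 0.02418, or 2.4 percentage points.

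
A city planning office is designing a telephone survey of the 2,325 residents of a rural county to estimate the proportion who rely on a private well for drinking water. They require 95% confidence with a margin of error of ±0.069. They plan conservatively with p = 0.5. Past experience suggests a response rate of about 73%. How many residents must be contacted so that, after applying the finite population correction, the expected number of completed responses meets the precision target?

For 95% confidence, z = 1.960.
Completed interviews needed (unadjusted): n₀ = 1.960² × 0.2500 / 0.069² ≈ 201.72 → 202.
FPC for N = 2,325: n = 202 / (1 + 201/2325) = 202 / 1.0865 ≈ 185.93 → 186.
At a 73% response rate, contacts needed = 186 / 0.73 ≈ 254.79 → 255.

255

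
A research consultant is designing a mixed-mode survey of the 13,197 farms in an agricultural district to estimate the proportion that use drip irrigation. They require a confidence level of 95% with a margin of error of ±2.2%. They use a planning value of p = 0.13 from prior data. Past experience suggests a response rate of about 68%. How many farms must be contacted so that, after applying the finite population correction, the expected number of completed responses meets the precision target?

For 95% confidence, z = 1.96.
Completed interviews needed (unadjusted): n₀ = 1.96² × 0.1131 / 0.022² ≈ 897.70 → 898.
FPC for N = 13,197: n = 898 / (1 + 897/13197) = 898 / 1.0680 ≈ 840.85 → 841.
At a 68% response rate, contacts needed = 841 / 0.68 ≈ 1236.76 → 1237.

1237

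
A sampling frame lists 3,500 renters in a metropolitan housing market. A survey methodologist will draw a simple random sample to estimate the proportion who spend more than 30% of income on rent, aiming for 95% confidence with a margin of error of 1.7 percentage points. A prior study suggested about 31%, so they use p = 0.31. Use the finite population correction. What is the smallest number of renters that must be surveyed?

1570

For 95% confidence, z = 1.960.
Unadjusted: n₀ = 1.960² × 0.31 × 0.69 / 0.017² ≈ 2843.32, so n₀ = 2844.
Finite population correction with N = 3,500: n = n₀ / (1 + (n₀−1)/N) = 2844 / (1 + 2843/3500) = 2844 / 1.8123 ≈ 1569.29.
Rounding up, n = 1570.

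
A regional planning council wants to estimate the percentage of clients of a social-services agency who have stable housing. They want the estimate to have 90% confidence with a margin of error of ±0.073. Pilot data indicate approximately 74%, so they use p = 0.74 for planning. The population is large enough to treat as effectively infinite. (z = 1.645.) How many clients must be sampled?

98

With p = 0.74, p(1−p) = 0.1924.
n = z²·p(1−p)/E² = 1.645² × 0.1924 / 0.073² = 2.7060 × 0.1924 / 0.005329 ≈ 97.70.
Rounding up gives n = 98.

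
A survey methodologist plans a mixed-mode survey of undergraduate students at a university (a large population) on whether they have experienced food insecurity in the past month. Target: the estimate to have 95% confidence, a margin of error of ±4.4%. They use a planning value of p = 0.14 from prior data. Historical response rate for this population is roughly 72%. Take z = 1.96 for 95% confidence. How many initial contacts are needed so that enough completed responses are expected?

332

Completed interviews needed: n₀ = 1.96² × 0.1204 / 0.044² ≈ 238.91 → 239.
At a 72% response rate, contacts needed = 239 / 0.72 ≈ 331.94 → 332.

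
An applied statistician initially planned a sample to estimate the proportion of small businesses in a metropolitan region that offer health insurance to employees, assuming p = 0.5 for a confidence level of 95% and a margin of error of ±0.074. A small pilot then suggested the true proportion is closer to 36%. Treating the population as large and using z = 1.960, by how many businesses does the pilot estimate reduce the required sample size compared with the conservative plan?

14

Conservative (p = 0.5): n = 1.960² × 0.25 / 0.074² ≈ 175.38 → 176.
Using p = 0.36: p(1−p) = 0.2304, so n = 1.960² × 0.2304 / 0.074² ≈ 161.63 → 162.
Reduction: 176 − 162 = 14.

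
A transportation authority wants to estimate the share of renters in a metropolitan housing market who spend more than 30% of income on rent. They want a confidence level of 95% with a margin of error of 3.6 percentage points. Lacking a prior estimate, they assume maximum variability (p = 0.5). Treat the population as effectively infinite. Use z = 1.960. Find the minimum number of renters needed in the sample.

With p = 0.5, p(1−p) = 0.25.
n = z²·p(1−p)/E² = 1.960² × 0.2500 / 0.036² = 3.8416 × 0.2500 / 0.001296 ≈ 741.05.
Rounding up gives n = 742.

742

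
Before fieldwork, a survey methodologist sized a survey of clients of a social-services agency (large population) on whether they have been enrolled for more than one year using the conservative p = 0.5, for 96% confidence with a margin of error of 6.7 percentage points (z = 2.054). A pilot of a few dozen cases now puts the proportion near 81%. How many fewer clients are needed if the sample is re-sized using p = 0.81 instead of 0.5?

Conservative (p = 0.5): n = 2.054² × 0.25 / 0.067² ≈ 234.96 → 235.
Using p = 0.81: p(1−p) = 0.1539, so n = 2.054² × 0.1539 / 0.067² ≈ 144.64 → 145.
Reduction: 235 − 145 = 90.

90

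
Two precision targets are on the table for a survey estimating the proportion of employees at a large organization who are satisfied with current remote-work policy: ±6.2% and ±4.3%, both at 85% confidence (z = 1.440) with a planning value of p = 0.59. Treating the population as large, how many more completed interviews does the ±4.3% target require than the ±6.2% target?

141

At ±6.2%: n = 1.440² × 0.2419 / 0.062² ≈ 130.49 → 131.
At ±4.3%: n = 1.440² × 0.2419 / 0.043² ≈ 271.28 → 272.
Additional respondents: 272 − 131 = 141.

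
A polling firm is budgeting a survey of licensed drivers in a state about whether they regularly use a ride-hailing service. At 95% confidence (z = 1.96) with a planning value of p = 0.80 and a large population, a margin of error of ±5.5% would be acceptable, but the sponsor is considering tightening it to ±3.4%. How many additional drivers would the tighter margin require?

At ±5.5%: n = 1.96² × 0.1600 / 0.055² ≈ 203.19 → 204.
At ±3.4%: n = 1.96² × 0.1600 / 0.034² ≈ 531.71 → 532.
Additional respondents: 532 − 204 = 328.

328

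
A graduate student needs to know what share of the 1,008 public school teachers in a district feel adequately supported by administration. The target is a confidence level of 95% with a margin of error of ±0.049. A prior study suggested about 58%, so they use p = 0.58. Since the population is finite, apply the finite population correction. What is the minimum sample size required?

For 95% confidence, z = 1.96.
Unadjusted: n₀ = 1.96² × 0.58 × 0.42 / 0.049² ≈ 389.76, so n₀ = 390.
Finite population correction with N = 1,008: n = n₀ / (1 + (n₀−1)/N) = 390 / (1 + 389/1008) = 390 / 1.3859 ≈ 281.40.
Rounding up, n = 282.

282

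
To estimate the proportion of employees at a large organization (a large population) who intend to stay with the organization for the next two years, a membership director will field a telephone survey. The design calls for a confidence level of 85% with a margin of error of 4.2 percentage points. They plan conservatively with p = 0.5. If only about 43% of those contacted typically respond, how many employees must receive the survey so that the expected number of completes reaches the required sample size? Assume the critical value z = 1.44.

Completed interviews needed: n₀ = 1.44² × 0.2500 / 0.042² ≈ 293.88 → 294.
At a 43% response rate, contacts needed = 294 / 0.43 ≈ 683.72 → 684.

684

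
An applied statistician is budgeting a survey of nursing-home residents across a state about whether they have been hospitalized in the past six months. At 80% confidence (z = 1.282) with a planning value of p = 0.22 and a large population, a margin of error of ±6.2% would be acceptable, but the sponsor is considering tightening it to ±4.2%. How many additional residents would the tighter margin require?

At ±6.2%: n = 1.282² × 0.1716 / 0.062² ≈ 73.37 → 74.
At ±4.2%: n = 1.282² × 0.1716 / 0.042² ≈ 159.88 → 160.
Additional respondents: 160 − 74 = 86.

86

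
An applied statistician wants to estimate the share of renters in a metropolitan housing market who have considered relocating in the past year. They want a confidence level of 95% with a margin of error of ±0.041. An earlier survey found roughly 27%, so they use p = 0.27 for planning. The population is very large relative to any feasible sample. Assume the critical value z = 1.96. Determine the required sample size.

451

With p = 0.27, p(1−p) = 0.1971.
n = z²·p(1−p)/E² = 1.96² × 0.1971 / 0.041² = 3.8416 × 0.1971 / 0.001681 ≈ 450.43.
Rounding up gives n = 451.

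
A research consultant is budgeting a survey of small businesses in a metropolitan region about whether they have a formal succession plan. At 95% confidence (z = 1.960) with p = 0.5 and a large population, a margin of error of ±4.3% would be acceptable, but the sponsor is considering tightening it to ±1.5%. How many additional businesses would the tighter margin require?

At ±4.3%: n = 1.960² × 0.2500 / 0.043² ≈ 519.42 → 520.
At ±1.5%: n = 1.960² × 0.2500 / 0.015² ≈ 4268.44 → 4269.
Additional respondents: 4269 − 520 = 3749.

3749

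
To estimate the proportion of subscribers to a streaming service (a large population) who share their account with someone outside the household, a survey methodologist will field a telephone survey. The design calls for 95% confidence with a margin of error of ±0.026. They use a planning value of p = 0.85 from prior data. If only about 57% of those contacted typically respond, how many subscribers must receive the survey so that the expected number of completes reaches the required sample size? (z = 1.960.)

1272

Completed interviews needed: n₀ = 1.960² × 0.1275 / 0.026² ≈ 724.56 → 725.
At a 57% response rate, contacts needed = 725 / 0.57 ≈ 1271.93 → 1272.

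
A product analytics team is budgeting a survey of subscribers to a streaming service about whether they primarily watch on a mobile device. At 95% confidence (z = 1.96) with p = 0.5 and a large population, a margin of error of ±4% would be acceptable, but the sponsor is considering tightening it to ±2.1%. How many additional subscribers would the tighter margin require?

At ±4%: n = 1.96² × 0.2500 / 0.040² ≈ 600.25 → 601.
At ±2.1%: n = 1.96² × 0.2500 / 0.021² ≈ 2177.78 → 2178.
Additional respondents: 2178 − 601 = 1577.

1577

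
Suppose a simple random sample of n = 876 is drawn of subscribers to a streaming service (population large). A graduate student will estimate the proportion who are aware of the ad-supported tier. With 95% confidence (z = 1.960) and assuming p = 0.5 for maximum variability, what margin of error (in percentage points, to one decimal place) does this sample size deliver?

SE(p̂) = √[p(1−p)/n] = √[0.2500/876] = 0.01689.
E = z × SE = 1.960 × 0.01689 = 0.03311, or 3.3 percentage points.

3.3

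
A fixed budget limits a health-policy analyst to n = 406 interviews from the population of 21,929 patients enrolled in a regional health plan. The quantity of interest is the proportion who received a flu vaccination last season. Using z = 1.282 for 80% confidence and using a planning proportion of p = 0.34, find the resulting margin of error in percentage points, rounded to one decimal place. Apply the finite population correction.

3.0

Finite-population factor: (N−n)/(N−1) = (21929−406)/(21929−1) = 0.9815.
SE(p̂) = √[p(1−p)/n · (N−n)/(N−1)] = √[0.2244/406 × 0.9815] = 0.02329.
E = z × SE = 1.282 × 0.02329 = 0.02986 ≈ 3.0 percentage points.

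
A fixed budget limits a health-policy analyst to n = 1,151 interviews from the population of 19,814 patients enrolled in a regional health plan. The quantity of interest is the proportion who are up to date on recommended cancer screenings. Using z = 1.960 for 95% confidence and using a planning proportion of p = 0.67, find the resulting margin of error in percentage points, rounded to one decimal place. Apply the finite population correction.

Finite-population factor: (N−n)/(N−1) = (19814−1151)/(19814−1) = 0.9420.
SE(p̂) = √[p(1−p)/n · (N−n)/(N−1)] = √[0.2211/1151 × 0.9420] = 0.01345.
E = z × SE = 1.960 × 0.01345 = 0.02637 ≈ 2.6 percentage points.

2.6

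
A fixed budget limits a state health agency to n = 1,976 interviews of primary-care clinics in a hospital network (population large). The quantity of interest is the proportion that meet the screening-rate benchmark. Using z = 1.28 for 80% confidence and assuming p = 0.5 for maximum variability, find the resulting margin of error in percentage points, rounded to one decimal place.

1.4

SE(p̂) = √[p(1−p)/n] = √[0.2500/1976] = 0.01125.
E = z × SE = 1.28 × 0.01125 = 0.01440, or 1.4 percentage points.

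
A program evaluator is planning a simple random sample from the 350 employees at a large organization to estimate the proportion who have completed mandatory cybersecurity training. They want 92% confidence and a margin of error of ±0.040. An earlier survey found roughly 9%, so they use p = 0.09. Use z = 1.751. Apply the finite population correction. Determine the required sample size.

Unadjusted: n₀ = 1.751² × 0.09 × 0.91 / 0.040² ≈ 156.94, so n₀ = 157.
Finite population correction with N = 350: n = n₀ / (1 + (n₀−1)/N) = 157 / (1 + 156/350) = 157 / 1.4457 ≈ 108.60.
Rounding up, n = 109.

109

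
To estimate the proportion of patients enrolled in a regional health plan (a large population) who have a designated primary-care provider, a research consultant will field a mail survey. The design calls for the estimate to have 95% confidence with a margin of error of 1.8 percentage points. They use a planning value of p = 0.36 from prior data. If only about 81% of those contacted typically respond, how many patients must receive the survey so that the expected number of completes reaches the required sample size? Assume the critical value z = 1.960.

3373

Completed interviews needed: n₀ = 1.960² × 0.2304 / 0.018² ≈ 2731.80 → 2732.
At an 81% response rate, contacts needed = 2732 / 0.81 ≈ 3372.84 → 3373.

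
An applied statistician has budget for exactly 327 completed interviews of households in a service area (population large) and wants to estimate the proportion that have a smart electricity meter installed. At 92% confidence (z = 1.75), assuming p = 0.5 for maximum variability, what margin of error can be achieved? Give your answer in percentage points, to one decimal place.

4.8

SE(p̂) = √[p(1−p)/n] = √[0.2500/327] = 0.02765.
E = z × SE = 1.75 × 0.02765 = 0.04839, or 4.8 percentage points.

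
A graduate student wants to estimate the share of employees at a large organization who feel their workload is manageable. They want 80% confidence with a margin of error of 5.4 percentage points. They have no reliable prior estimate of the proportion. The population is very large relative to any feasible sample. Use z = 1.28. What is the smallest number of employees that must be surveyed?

141

With no prior estimate, use p = 0.5, giving p(1−p) = 0.25.
n = z²·p(1−p)/E² = 1.28² × 0.2500 / 0.054² = 1.6384 × 0.2500 / 0.002916 ≈ 140.47.
Rounding up gives n = 141.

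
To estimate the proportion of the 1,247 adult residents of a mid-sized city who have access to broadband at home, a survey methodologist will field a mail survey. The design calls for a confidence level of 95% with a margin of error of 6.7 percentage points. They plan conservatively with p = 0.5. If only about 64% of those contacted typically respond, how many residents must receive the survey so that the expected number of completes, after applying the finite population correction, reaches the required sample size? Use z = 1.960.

Completed interviews needed (unadjusted): n₀ = 1.960² × 0.2500 / 0.067² ≈ 213.95 → 214.
FPC for N = 1,247: n = 214 / (1 + 213/1247) = 214 / 1.1708 ≈ 182.78 → 183.
At a 64% response rate, contacts needed = 183 / 0.64 ≈ 285.94 → 286.

286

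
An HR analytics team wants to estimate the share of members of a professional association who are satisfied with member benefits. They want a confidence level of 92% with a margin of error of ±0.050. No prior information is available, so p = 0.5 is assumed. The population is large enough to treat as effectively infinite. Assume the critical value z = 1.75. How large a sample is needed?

307

With p = 0.5, p(1−p) = 0.25.
n = z²·p(1−p)/E² = 1.75² × 0.2500 / 0.050² = 3.0625 × 0.2500 / 0.002500 ≈ 306.25.
Rounding up gives n = 307.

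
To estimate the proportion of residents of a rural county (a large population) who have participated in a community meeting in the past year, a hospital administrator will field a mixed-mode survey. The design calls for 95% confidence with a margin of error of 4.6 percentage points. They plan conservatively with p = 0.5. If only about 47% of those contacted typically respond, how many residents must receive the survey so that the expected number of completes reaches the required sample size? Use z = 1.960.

966

Completed interviews needed: n₀ = 1.960² × 0.2500 / 0.046² ≈ 453.88 → 454.
At a 47% response rate, contacts needed = 454 / 0.47 ≈ 965.96 → 966.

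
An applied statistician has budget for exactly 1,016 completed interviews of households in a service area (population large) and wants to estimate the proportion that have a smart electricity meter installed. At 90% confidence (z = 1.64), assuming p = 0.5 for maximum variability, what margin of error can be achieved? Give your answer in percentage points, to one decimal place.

SE(p̂) = √[p(1−p)/n] = √[0.2500/1016] = 0.01569.
E = z × SE = 1.64 × 0.01569 = 0.02573, or 2.6 percentage points.

2.6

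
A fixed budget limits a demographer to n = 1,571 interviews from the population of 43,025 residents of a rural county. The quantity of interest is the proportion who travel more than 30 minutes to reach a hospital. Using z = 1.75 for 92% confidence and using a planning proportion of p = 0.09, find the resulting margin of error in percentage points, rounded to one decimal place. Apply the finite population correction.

Finite-population factor: (N−n)/(N−1) = (43025−1571)/(43025−1) = 0.9635.
SE(p̂) = √[p(1−p)/n · (N−n)/(N−1)] = √[0.0819/1571 × 0.9635] = 0.00709.
E = z × SE = 1.75 × 0.00709 = 0.01240 ≈ 1.2 percentage points.

1.2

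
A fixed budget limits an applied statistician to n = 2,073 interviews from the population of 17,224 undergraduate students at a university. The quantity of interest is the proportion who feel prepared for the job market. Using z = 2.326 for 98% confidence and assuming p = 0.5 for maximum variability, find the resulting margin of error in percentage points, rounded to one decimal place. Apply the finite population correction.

Finite-population factor: (N−n)/(N−1) = (17224−2073)/(17224−1) = 0.8797.
SE(p̂) = √[p(1−p)/n · (N−n)/(N−1)] = √[0.2500/2073 × 0.8797] = 0.01030.
E = z × SE = 2.326 × 0.01030 = 0.02396 ≈ 2.4 percentage points.

2.4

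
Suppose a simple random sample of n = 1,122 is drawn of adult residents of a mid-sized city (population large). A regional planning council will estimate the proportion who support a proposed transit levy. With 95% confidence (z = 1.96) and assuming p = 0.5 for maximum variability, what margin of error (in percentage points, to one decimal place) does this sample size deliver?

2.9

SE(p̂) = √[p(1−p)/n] = √[0.2500/1122] = 0.01493.
E = z × SE = 1.96 × 0.01493 = 0.02926, or 2.9 percentage points.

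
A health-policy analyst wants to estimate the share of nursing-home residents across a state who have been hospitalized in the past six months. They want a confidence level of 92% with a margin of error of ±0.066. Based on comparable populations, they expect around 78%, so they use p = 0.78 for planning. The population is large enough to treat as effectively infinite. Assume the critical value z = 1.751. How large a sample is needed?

With p = 0.78, p(1−p) = 0.1716.
n = z²·p(1−p)/E² = 1.751² × 0.1716 / 0.066² = 3.0660 × 0.1716 / 0.004356 ≈ 120.78.
Rounding up gives n = 121.

121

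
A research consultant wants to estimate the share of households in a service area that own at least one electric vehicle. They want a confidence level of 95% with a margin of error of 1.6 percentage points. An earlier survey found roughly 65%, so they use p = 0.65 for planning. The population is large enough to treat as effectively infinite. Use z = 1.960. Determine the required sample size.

With p = 0.65, p(1−p) = 0.2275.
n = z²·p(1−p)/E² = 1.960² × 0.2275 / 0.016² = 3.8416 × 0.2275 / 0.000256 ≈ 3413.92.
Rounding up gives n = 3414.

3414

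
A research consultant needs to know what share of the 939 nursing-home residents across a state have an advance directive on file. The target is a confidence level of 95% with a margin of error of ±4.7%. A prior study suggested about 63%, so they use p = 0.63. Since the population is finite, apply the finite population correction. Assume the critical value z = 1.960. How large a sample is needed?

Unadjusted: n₀ = 1.960² × 0.63 × 0.37 / 0.047² ≈ 405.38, so n₀ = 406.
Finite population correction with N = 939: n = n₀ / (1 + (n₀−1)/N) = 406 / (1 + 405/939) = 406 / 1.4313 ≈ 283.66.
Rounding up, n = 284.

284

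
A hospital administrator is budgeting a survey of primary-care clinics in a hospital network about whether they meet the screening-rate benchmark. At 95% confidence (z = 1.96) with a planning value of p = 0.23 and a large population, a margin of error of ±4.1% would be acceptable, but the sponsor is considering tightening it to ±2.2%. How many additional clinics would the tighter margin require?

At ±4.1%: n = 1.96² × 0.1771 / 0.041² ≈ 404.73 → 405.
At ±2.2%: n = 1.96² × 0.1771 / 0.022² ≈ 1405.68 → 1406.
Additional respondents: 1406 − 405 = 1001.

1001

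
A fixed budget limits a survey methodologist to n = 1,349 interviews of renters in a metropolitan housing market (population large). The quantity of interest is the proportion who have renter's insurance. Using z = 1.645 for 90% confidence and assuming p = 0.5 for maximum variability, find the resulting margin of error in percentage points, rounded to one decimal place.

SE(p̂) = √[p(1−p)/n] = √[0.2500/1349] = 0.01361.
E = z × SE = 1.645 × 0.01361 = 0.02239, or 2.2 percentage points.

2.2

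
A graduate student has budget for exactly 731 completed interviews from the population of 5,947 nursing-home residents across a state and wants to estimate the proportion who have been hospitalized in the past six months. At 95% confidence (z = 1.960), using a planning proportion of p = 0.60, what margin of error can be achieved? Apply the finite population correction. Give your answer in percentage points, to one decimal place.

Finite-population factor: (N−n)/(N−1) = (5947−731)/(5947−1) = 0.8772.
SE(p̂) = √[p(1−p)/n · (N−n)/(N−1)] = √[0.2400/731 × 0.8772] = 0.01697.
E = z × SE = 1.960 × 0.01697 = 0.03326 ≈ 3.3 percentage points.

3.3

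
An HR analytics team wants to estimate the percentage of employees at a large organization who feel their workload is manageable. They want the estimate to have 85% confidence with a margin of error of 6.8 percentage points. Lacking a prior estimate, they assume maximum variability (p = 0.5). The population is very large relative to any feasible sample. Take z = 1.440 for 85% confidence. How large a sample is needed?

With p = 0.5, p(1−p) = 0.25.
n = z²·p(1−p)/E² = 1.440² × 0.2500 / 0.068² = 2.0736 × 0.2500 / 0.004624 ≈ 112.11.
Rounding up gives n = 113.

113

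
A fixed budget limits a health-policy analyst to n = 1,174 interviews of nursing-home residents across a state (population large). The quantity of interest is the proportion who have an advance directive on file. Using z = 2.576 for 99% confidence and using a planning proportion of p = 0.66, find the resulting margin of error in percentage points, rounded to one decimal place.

3.6

SE(p̂) = √[p(1−p)/n] = √[0.2244/1174] = 0.01383.
E = z × SE = 2.576 × 0.01383 = 0.03561, or 3.6 percentage points.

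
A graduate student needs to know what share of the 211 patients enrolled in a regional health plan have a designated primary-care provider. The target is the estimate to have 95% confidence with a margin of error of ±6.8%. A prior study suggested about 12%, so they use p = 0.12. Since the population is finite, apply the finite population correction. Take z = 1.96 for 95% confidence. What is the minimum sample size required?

63

Unadjusted: n₀ = 1.96² × 0.12 × 0.88 / 0.068² ≈ 87.73, so n₀ = 88.
Finite population correction with N = 211: n = n₀ / (1 + (n₀−1)/N) = 88 / (1 + 87/211) = 88 / 1.4123 ≈ 62.31.
Rounding up, n = 63.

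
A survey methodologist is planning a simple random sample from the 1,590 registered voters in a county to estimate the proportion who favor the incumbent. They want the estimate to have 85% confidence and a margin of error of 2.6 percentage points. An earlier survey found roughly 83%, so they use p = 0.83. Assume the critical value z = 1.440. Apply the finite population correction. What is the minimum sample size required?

Unadjusted: n₀ = 1.440² × 0.83 × 0.17 / 0.026² ≈ 432.82, so n₀ = 433.
Finite population correction with N = 1,590: n = n₀ / (1 + (n₀−1)/N) = 433 / (1 + 432/1590) = 433 / 1.2717 ≈ 340.49.
Rounding up, n = 341.

341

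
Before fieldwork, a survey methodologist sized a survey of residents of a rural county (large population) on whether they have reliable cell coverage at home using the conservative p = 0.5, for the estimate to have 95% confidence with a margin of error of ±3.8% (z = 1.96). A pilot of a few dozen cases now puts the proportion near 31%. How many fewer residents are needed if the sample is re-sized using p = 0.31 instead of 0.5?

Conservative (p = 0.5): n = 1.96² × 0.25 / 0.038² ≈ 665.10 → 666.
Using p = 0.31: p(1−p) = 0.2139, so n = 1.96² × 0.2139 / 0.038² ≈ 569.06 → 570.
Reduction: 666 − 570 = 96.

96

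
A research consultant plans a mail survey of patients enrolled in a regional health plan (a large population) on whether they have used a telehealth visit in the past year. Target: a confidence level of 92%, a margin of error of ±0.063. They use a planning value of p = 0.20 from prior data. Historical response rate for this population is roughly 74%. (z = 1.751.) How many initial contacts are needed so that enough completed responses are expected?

Completed interviews needed: n₀ = 1.751² × 0.1600 / 0.063² ≈ 123.60 → 124.
At a 74% response rate, contacts needed = 124 / 0.74 ≈ 167.57 → 168.

168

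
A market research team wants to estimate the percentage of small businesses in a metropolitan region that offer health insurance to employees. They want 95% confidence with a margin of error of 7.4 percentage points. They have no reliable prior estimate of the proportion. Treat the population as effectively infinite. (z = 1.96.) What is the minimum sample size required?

176

With no prior estimate, use p = 0.5, giving p(1−p) = 0.25.
n = z²·p(1−p)/E² = 1.96² × 0.2500 / 0.074² = 3.8416 × 0.2500 / 0.005476 ≈ 175.38.
Rounding up gives n = 176.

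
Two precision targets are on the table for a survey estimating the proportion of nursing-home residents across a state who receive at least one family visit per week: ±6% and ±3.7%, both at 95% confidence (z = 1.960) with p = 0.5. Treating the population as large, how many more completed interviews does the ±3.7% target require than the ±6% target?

At ±6%: n = 1.960² × 0.2500 / 0.060² ≈ 266.78 → 267.
At ±3.7%: n = 1.960² × 0.2500 / 0.037² ≈ 701.53 → 702.
Additional respondents: 702 − 267 = 435.

435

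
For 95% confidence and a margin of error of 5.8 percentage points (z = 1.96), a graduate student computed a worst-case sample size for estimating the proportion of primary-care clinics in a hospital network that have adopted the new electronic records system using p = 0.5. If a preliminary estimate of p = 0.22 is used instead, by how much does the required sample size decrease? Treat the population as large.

Conservative (p = 0.5): n = 1.96² × 0.25 / 0.058² ≈ 285.49 → 286.
Using p = 0.22: p(1−p) = 0.1716, so n = 1.96² × 0.1716 / 0.058² ≈ 195.96 → 196.
Reduction: 286 − 196 = 90.

90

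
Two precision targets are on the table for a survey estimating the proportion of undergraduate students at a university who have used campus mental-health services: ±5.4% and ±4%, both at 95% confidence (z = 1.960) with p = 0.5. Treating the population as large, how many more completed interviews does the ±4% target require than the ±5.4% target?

271

At ±5.4%: n = 1.960² × 0.2500 / 0.054² ≈ 329.36 → 330.
At ±4%: n = 1.960² × 0.2500 / 0.040² ≈ 600.25 → 601.
Additional respondents: 601 − 330 = 271.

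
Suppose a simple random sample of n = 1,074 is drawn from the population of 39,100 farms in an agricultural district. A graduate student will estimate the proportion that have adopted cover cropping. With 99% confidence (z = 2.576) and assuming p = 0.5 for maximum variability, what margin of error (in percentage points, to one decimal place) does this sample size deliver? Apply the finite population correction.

Finite-population factor: (N−n)/(N−1) = (39100−1074)/(39100−1) = 0.9726.
SE(p̂) = √[p(1−p)/n · (N−n)/(N−1)] = √[0.2500/1074 × 0.9726] = 0.01505.
E = z × SE = 2.576 × 0.01505 = 0.03876 ≈ 3.9 percentage points.

3.9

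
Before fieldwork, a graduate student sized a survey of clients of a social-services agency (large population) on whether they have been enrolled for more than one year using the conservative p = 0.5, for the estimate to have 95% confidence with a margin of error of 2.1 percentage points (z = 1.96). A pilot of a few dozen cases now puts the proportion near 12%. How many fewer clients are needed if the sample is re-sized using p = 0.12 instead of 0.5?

1258

Conservative (p = 0.5): n = 1.96² × 0.25 / 0.021² ≈ 2177.78 → 2178.
Using p = 0.12: p(1−p) = 0.1056, so n = 1.96² × 0.1056 / 0.021² ≈ 919.89 → 920.
Reduction: 2178 − 920 = 1258.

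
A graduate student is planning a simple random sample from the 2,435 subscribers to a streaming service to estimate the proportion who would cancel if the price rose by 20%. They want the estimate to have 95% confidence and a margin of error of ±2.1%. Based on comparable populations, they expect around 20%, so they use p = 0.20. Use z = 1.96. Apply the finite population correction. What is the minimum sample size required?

Unadjusted: n₀ = 1.96² × 0.20 × 0.80 / 0.021² ≈ 1393.78, so n₀ = 1394.
Finite population correction with N = 2,435: n = n₀ / (1 + (n₀−1)/N) = 1394 / (1 + 1393/2435) = 1394 / 1.5721 ≈ 886.73.
Rounding up, n = 887.

887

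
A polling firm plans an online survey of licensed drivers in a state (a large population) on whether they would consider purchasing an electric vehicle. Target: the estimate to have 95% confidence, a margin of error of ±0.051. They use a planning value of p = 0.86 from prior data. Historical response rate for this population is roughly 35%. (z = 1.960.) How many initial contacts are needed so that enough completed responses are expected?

Completed interviews needed: n₀ = 1.960² × 0.1204 / 0.051² ≈ 177.83 → 178.
At a 35% response rate, contacts needed = 178 / 0.35 ≈ 508.57 → 509.

509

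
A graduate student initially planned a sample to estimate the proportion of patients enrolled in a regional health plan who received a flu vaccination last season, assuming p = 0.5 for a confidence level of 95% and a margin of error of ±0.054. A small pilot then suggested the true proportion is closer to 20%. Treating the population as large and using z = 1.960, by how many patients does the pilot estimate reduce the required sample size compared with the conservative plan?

Conservative (p = 0.5): n = 1.960² × 0.25 / 0.054² ≈ 329.36 → 330.
Using p = 0.20: p(1−p) = 0.1600, so n = 1.960² × 0.1600 / 0.054² ≈ 210.79 → 211.
Reduction: 330 − 211 = 119.

119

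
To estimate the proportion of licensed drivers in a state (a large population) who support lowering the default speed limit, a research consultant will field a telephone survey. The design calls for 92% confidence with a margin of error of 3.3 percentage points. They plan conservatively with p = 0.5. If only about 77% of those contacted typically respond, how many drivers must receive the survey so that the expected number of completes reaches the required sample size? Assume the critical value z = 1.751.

915

Completed interviews needed: n₀ = 1.751² × 0.2500 / 0.033² ≈ 703.86 → 704.
At a 77% response rate, contacts needed = 704 / 0.77 ≈ 914.29 → 915.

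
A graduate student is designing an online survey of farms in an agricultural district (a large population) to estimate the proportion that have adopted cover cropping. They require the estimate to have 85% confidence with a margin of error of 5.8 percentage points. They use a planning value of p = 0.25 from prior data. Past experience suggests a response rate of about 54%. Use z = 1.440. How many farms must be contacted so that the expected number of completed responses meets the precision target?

Completed interviews needed: n₀ = 1.440² × 0.1875 / 0.058² ≈ 115.58 → 116.
At a 54% response rate, contacts needed = 116 / 0.54 ≈ 214.81 → 215.

215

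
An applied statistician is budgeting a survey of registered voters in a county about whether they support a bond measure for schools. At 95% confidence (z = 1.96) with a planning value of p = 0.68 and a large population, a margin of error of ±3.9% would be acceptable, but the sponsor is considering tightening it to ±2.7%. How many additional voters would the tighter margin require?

597

At ±3.9%: n = 1.96² × 0.2176 / 0.039² ≈ 549.59 → 550.
At ±2.7%: n = 1.96² × 0.2176 / 0.027² ≈ 1146.68 → 1147.
Additional respondents: 1147 − 550 = 597.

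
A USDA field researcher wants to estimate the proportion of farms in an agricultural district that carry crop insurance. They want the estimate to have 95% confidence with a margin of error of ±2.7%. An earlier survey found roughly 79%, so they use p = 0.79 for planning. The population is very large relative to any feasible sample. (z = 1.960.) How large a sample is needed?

With p = 0.79, p(1−p) = 0.1659.
n = z²·p(1−p)/E² = 1.960² × 0.1659 / 0.027² = 3.8416 × 0.1659 / 0.000729 ≈ 874.24.
Rounding up gives n = 875.

875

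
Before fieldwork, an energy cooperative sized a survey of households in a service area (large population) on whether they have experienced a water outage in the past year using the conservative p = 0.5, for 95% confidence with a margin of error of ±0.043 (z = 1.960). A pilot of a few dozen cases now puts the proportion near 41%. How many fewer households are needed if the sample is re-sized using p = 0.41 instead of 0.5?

17

Conservative (p = 0.5): n = 1.960² × 0.25 / 0.043² ≈ 519.42 → 520.
Using p = 0.41: p(1−p) = 0.2419, so n = 1.960² × 0.2419 / 0.043² ≈ 502.59 → 503.
Reduction: 520 − 503 = 17.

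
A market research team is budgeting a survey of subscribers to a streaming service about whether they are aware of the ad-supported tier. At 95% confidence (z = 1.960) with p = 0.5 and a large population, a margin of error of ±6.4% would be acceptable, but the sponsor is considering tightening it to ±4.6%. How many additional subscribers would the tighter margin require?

At ±6.4%: n = 1.960² × 0.2500 / 0.064² ≈ 234.47 → 235.
At ±4.6%: n = 1.960² × 0.2500 / 0.046² ≈ 453.88 → 454.
Additional respondents: 454 − 235 = 219.

219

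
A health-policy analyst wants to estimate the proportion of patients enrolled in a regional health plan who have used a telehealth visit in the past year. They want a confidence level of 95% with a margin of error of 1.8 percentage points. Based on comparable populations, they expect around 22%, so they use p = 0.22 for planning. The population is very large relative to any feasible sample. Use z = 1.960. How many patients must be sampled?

With p = 0.22, p(1−p) = 0.1716.
n = z²·p(1−p)/E² = 1.960² × 0.1716 / 0.018² = 3.8416 × 0.1716 / 0.000324 ≈ 2034.63.
Rounding up gives n = 2035.

2035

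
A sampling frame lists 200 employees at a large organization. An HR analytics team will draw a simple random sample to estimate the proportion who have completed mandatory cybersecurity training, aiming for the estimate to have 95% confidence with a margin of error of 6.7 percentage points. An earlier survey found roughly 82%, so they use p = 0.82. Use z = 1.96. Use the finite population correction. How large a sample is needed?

Unadjusted: n₀ = 1.96² × 0.82 × 0.18 / 0.067² ≈ 126.31, so n₀ = 127.
Finite population correction with N = 200: n = n₀ / (1 + (n₀−1)/N) = 127 / (1 + 126/200) = 127 / 1.6300 ≈ 77.91.
Rounding up, n = 78.

78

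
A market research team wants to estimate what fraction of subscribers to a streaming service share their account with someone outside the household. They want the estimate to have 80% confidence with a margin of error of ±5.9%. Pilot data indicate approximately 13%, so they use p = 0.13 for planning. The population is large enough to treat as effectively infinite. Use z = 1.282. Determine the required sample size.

With p = 0.13, p(1−p) = 0.1131.
n = z²·p(1−p)/E² = 1.282² × 0.1131 / 0.059² = 1.6435 × 0.1131 / 0.003481 ≈ 53.40.
Rounding up gives n = 54.

54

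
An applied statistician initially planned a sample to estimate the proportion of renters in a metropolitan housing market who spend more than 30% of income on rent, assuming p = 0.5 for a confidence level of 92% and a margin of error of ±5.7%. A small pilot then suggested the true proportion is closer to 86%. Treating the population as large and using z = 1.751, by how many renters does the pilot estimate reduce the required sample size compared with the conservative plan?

122

Conservative (p = 0.5): n = 1.751² × 0.25 / 0.057² ≈ 235.92 → 236.
Using p = 0.86: p(1−p) = 0.1204, so n = 1.751² × 0.1204 / 0.057² ≈ 113.62 → 114.
Reduction: 236 − 114 = 122.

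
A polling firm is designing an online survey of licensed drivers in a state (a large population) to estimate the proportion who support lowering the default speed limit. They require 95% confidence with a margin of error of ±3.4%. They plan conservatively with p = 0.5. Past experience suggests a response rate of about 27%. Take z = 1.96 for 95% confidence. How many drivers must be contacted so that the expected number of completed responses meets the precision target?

3078

Completed interviews needed: n₀ = 1.96² × 0.2500 / 0.034² ≈ 830.80 → 831.
At a 27% response rate, contacts needed = 831 / 0.27 ≈ 3077.78 → 3078.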